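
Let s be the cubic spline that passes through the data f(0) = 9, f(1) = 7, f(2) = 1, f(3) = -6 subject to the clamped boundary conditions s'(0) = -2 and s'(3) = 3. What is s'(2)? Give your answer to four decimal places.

-9.7333

With M_i denoting the second derivative at x_i, h_i = 1, 1, 1, and Δ_i = (y_(i+1) − y_i)/h_i = -2, -6, -7:
  1·M_0 + 4·M_1 + 1·M_2 = 6(Δ_1 - Δ_0) = -24
  1·M_1 + 4·M_2 + 1·M_3 = 6(Δ_2 - Δ_1) = -6
Clamped end conditions give two more equations: 2h_0·M_0 + h_0·M_1 = 6(Δ_0 - s'(0)) = 0 and h_2·M_2 + 2h_2·M_3 = 6(s'(3) - Δ_2) = 60.
Hence M_0 = 32/15, M_1 = -64/15, M_2 = -136/15, M_3 = 518/15.
On [2, 3], s'(t) = b_2 + 2c_2·(t - 2) + 3d_2·(t - 2)² with b_2 = Δ_2 - h_2(2M_2 + M_3)/6 = -146/15, c_2 = M_2/2 = -68/15, d_2 = (M_3 - M_2)/(6h_2) = 109/15. So s'(2) = -146/15.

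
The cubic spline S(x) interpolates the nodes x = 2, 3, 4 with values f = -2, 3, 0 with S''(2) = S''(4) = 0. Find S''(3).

-12

Let M_i = S''(x_i). Step sizes h_i = 1, 1; slopes of the chords Δ_i = (y_(i+1) - y_i)/h_i = 5, -3.
  1·M_0 + 4·M_1 + 1·M_2 = 6(Δ_1 - Δ_0) = -48
Natural end conditions: M_0 = M_2 = 0.
Forward elimination and back-substitution give M_0 = 0, M_1 = -12, M_2 = 0.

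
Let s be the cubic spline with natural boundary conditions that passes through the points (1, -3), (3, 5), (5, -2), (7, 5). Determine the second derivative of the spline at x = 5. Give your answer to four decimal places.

7.1000

Put m_i = s'' at the i-th knot. Here h = (2, 2, 2) and Δ = (4, -7/2, 7/2), so the interior equations h_(i-1)·m_(i-1) + 2(h_(i-1)+h_i)·m_i + h_i·m_(i+1) = 6(Δ_i − Δ_(i-1)) read
  2·m_0 + 8·m_1 + 2·m_2 = 6(Δ_1 - Δ_0) = -45
  2·m_1 + 8·m_2 + 2·m_3 = 6(Δ_2 - Δ_1) = 42
Natural end conditions: m_0 = m_3 = 0.
Solving: m_0 = 0, m_1 = -37/5, m_2 = 71/10, m_3 = 0.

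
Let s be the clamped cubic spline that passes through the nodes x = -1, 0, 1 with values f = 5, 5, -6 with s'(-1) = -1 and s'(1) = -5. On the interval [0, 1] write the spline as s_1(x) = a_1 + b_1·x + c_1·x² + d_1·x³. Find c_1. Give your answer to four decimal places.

-14.5000

With m_i denoting the second derivative at x_i, h_i = 1, 1, and Δ_i = (y_(i+1) − y_i)/h_i = 0, -11:
  1·m_0 + 4·m_1 + 1·m_2 = 6(Δ_1 - Δ_0) = -66
Clamped end conditions give two more equations: 2h_0·m_0 + h_0·m_1 = 6(Δ_0 - s'(-1)) = 6 and h_1·m_1 + 2h_1·m_2 = 6(s'(1) - Δ_1) = 36.
Hence m_0 = 35/2, m_1 = -29, m_2 = 65/2.
On [0, 1], with s_1(x) = a_1 + b_1·x + c_1·x² + d_1·x³: c_1 = m_1/2 = -29/2, d_1 = (m_2 - m_1)/(6h_1) = 41/4, b_1 = Δ_1 - h_1(2m_1 + m_2)/6 = -27/4.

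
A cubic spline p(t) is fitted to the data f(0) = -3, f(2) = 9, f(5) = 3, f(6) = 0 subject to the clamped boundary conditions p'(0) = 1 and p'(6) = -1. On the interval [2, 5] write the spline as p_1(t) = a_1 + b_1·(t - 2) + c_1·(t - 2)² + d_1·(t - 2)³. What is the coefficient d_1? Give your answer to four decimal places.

0.4915

With σ_i denoting the second derivative at x_i, h_i = 2, 3, 1, and Δ_i = (y_(i+1) − y_i)/h_i = 6, -2, -3:
  2·σ_0 + 10·σ_1 + 3·σ_2 = 6(Δ_1 - Δ_0) = -48
  3·σ_1 + 8·σ_2 + 1·σ_3 = 6(Δ_2 - Δ_1) = -6
Clamped end conditions give two more equations: 2h_0·σ_0 + h_0·σ_1 = 6(Δ_0 - p'(0)) = 30 and h_2·σ_2 + 2h_2·σ_3 = 6(p'(6) - Δ_2) = 12.
Hence σ_0 = 146/13, σ_1 = -97/13, σ_2 = 18/13, σ_3 = 69/13.
On [2, 5], with p_1(t) = a_1 + b_1·(t - 2) + c_1·(t - 2)² + d_1·(t - 2)³: c_1 = σ_1/2 = -97/26, d_1 = (σ_2 - σ_1)/(6h_1) = 115/234, b_1 = Δ_1 - h_1(2σ_1 + σ_2)/6 = 62/13.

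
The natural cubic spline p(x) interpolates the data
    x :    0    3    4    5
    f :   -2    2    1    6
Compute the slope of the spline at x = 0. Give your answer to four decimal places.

2.8172

Put M_i = p'' at the i-th knot. Here h = (3, 1, 1) and Δ = (4/3, -1, 5), so the interior equations h_(i-1)·M_(i-1) + 2(h_(i-1)+h_i)·M_i + h_i·M_(i+1) = 6(Δ_i − Δ_(i-1)) read
  3·M_0 + 8·M_1 + 1·M_2 = 6(Δ_1 - Δ_0) = -14
  1·M_1 + 4·M_2 + 1·M_3 = 6(Δ_2 - Δ_1) = 36
Natural end conditions: M_0 = M_3 = 0.
Solving: M_0 = 0, M_1 = -92/31, M_2 = 302/31, M_3 = 0.
On [0, 3], p'(x) = b_0 + 2c_0·x + 3d_0·x² with b_0 = Δ_0 - h_0(2M_0 + M_1)/6 = 262/93, c_0 = M_0/2 = 0, d_0 = (M_1 - M_0)/(6h_0) = -46/279. So p'(0) = 262/93.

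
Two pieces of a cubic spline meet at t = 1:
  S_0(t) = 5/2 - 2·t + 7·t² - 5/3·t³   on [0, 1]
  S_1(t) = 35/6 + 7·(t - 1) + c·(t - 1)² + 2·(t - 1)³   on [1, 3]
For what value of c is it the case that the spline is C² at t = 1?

2

S_0''(t) = 14 - 10·t, so S_0''(1) = 4. On the right, S_1''(1) = 2c, so c = 2.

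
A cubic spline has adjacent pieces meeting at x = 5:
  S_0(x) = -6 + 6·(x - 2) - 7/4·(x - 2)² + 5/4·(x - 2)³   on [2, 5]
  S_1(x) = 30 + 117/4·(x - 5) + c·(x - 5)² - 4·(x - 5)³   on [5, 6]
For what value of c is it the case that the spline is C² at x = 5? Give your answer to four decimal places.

9.5000

S_0''(x) = -7/2 + 15/2·(x - 2), so S_0''(5) = 19. On the right, S_1''(5) = 2c, so c = 19/2.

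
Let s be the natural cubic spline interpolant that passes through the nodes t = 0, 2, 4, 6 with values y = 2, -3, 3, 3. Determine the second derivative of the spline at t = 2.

Write σ_i for s''(x_i). With h_i = 2, 2, 2 and divided differences Δ_i = -5/2, 3, 0, the continuity of s' gives the tridiagonal system
  2·σ_0 + 8·σ_1 + 2·σ_2 = 6(Δ_1 - Δ_0) = 33
  2·σ_1 + 8·σ_2 + 2·σ_3 = 6(Δ_2 - Δ_1) = -18
Natural end conditions: σ_0 = σ_3 = 0.
Hence σ_0 = 0, σ_1 = 5, σ_2 = -7/2, σ_3 = 0.

5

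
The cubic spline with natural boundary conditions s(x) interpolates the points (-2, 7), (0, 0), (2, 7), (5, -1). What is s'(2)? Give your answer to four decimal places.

2.3333

Put M_i = s'' at the i-th knot. Here h = (2, 2, 3) and Δ = (-7/2, 7/2, -8/3), so the interior equations h_(i-1)·M_(i-1) + 2(h_(i-1)+h_i)·M_i + h_i·M_(i+1) = 6(Δ_i − Δ_(i-1)) read
  2·M_0 + 8·M_1 + 2·M_2 = 6(Δ_1 - Δ_0) = 42
  2·M_1 + 10·M_2 + 3·M_3 = 6(Δ_2 - Δ_1) = -37
Natural end conditions: M_0 = M_3 = 0.
Forward elimination and back-substitution give M_0 = 0, M_1 = 13/2, M_2 = -5, M_3 = 0.
On [2, 5], s'(x) = b_2 + 2c_2·(x - 2) + 3d_2·(x - 2)² with b_2 = Δ_2 - h_2(2M_2 + M_3)/6 = 7/3, c_2 = M_2/2 = -5/2, d_2 = (M_3 - M_2)/(6h_2) = 5/18. So s'(2) = 7/3.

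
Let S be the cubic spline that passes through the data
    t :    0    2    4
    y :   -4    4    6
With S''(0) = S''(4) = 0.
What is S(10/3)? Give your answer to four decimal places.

5.7778

Write M_i for S''(x_i). With h_i = 2, 2 and divided differences Δ_i = 4, 1, the continuity of S' gives the tridiagonal system
  2·M_0 + 8·M_1 + 2·M_2 = 6(Δ_1 - Δ_0) = -18
Natural end conditions: M_0 = M_2 = 0.
Solving: M_0 = 0, M_1 = -9/4, M_2 = 0.
On [2, 4], S(t) = 4 + 5/2·(t - 2) - 9/8·(t - 2)² + 3/16·(t - 2)³.
With (t - 2) = 4/3: S(10/3) = 52/9.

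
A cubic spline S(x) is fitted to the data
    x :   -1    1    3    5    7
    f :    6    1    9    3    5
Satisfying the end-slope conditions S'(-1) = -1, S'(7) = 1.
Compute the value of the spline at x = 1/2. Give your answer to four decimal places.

With σ_i denoting the second derivative at x_i, h_i = 2, 2, 2, 2, and Δ_i = (y_(i+1) − y_i)/h_i = -5/2, 4, -3, 1:
  2·σ_0 + 8·σ_1 + 2·σ_2 = 6(Δ_1 - Δ_0) = 39
  2·σ_1 + 8·σ_2 + 2·σ_3 = 6(Δ_2 - Δ_1) = -42
  2·σ_2 + 8·σ_3 + 2·σ_4 = 6(Δ_3 - Δ_2) = 24
Clamped end conditions give two more equations: 2h_0·σ_0 + h_0·σ_1 = 6(Δ_0 - S'(-1)) = -9 and h_3·σ_3 + 2h_3·σ_4 = 6(S'(7) - Δ_3) = 0.
Forward elimination and back-substitution give σ_0 = -743/112, σ_1 = 491/56, σ_2 = -143/16, σ_3 = 335/56, σ_4 = -335/112.
On [-1, 1], S(x) = 6 - 1·(x + 1) - 743/224·(x + 1)² + 575/448·(x + 1)³.
With (x + 1) = 3/2: S(1/2) = 4905/3584.

1.3686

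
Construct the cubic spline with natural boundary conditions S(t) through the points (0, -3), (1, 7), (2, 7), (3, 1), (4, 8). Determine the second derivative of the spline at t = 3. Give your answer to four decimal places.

With M_i denoting the second derivative at x_i, h_i = 1, 1, 1, 1, and Δ_i = (y_(i+1) − y_i)/h_i = 10, 0, -6, 7:
  1·M_0 + 4·M_1 + 1·M_2 = 6(Δ_1 - Δ_0) = -60
  1·M_1 + 4·M_2 + 1·M_3 = 6(Δ_2 - Δ_1) = -36
  1·M_2 + 4·M_3 + 1·M_4 = 6(Δ_3 - Δ_2) = 78
Natural end conditions: M_0 = M_4 = 0.
Forward elimination and back-substitution give M_0 = 0, M_1 = -339/28, M_2 = -81/7, M_3 = 627/28, M_4 = 0.

22.3929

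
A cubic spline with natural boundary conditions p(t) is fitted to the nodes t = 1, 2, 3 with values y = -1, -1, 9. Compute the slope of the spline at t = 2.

Let m_i = p''(x_i). Step sizes h_i = 1, 1; slopes of the chords Δ_i = (y_(i+1) - y_i)/h_i = 0, 10.
  1·m_0 + 4·m_1 + 1·m_2 = 6(Δ_1 - Δ_0) = 60
Natural end conditions: m_0 = m_2 = 0.
Solving: m_0 = 0, m_1 = 15, m_2 = 0.
On [2, 3], p'(t) = b_1 + 2c_1·(t - 2) + 3d_1·(t - 2)² with b_1 = Δ_1 - h_1(2m_1 + m_2)/6 = 5, c_1 = m_1/2 = 15/2, d_1 = (m_2 - m_1)/(6h_1) = -5/2. So p'(2) = 5.

5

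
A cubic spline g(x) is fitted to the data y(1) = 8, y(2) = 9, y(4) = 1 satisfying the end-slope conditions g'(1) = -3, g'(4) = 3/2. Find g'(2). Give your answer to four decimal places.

Write M_i for g''(x_i). With h_i = 1, 2 and divided differences Δ_i = 1, -4, the continuity of g' gives the tridiagonal system
  1·M_0 + 6·M_1 + 2·M_2 = 6(Δ_1 - Δ_0) = -30
Clamped end conditions give two more equations: 2h_0·M_0 + h_0·M_1 = 6(Δ_0 - g'(1)) = 24 and h_1·M_1 + 2h_1·M_2 = 6(g'(4) - Δ_1) = 33.
Forward elimination and back-substitution give M_0 = 37/2, M_1 = -13, M_2 = 59/4.
On [2, 4], g'(x) = b_1 + 2c_1·(x - 2) + 3d_1·(x - 2)² with b_1 = Δ_1 - h_1(2M_1 + M_2)/6 = -1/4, c_1 = M_1/2 = -13/2, d_1 = (M_2 - M_1)/(6h_1) = 37/16. So g'(2) = -1/4.

-0.2500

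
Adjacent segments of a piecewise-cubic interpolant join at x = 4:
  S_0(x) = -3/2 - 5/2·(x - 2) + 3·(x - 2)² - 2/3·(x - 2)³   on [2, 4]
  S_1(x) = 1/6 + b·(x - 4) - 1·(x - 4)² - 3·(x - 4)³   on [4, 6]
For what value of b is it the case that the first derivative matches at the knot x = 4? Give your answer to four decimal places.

1.5000

S_0'(x) = -5/2 + 6·(x - 2) - 2·(x - 2)², so S_0'(4) = 3/2. On the right, S_1'(4) = b, so b = 3/2.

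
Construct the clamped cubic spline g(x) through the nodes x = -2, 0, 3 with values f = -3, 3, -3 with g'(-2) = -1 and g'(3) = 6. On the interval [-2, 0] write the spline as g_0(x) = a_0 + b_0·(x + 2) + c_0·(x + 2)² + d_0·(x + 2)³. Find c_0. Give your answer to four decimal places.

Let m_i = g''(x_i). Step sizes h_i = 2, 3; slopes of the chords Δ_i = (y_(i+1) - y_i)/h_i = 3, -2.
  2·m_0 + 10·m_1 + 3·m_2 = 6(Δ_1 - Δ_0) = -30
Clamped end conditions give two more equations: 2h_0·m_0 + h_0·m_1 = 6(Δ_0 - g'(-2)) = 24 and h_1·m_1 + 2h_1·m_2 = 6(g'(3) - Δ_1) = 48.
Forward elimination and back-substitution give m_0 = 52/5, m_1 = -44/5, m_2 = 62/5.
On [-2, 0], with g_0(x) = a_0 + b_0·(x + 2) + c_0·(x + 2)² + d_0·(x + 2)³: c_0 = m_0/2 = 26/5, d_0 = (m_1 - m_0)/(6h_0) = -8/5, b_0 = Δ_0 - h_0(2m_0 + m_1)/6 = -1.

5.2000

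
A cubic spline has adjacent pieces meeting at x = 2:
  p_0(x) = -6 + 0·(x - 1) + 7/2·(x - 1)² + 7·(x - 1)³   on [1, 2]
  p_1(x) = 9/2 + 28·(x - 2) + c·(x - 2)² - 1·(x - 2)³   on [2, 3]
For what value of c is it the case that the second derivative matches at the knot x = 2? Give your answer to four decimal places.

24.5000

p_0''(x) = 7 + 42·(x - 1), so p_0''(2) = 49. On the right, p_1''(2) = 2c, so c = 49/2.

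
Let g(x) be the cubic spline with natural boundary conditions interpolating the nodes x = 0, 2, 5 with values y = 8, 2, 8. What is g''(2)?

Put σ_i = g'' at the i-th knot. Here h = (2, 3) and Δ = (-3, 2), so the interior equations h_(i-1)·σ_(i-1) + 2(h_(i-1)+h_i)·σ_i + h_i·σ_(i+1) = 6(Δ_i − Δ_(i-1)) read
  2·σ_0 + 10·σ_1 + 3·σ_2 = 6(Δ_1 - Δ_0) = 30
Natural end conditions: σ_0 = σ_2 = 0.
Solving: σ_0 = 0, σ_1 = 3, σ_2 = 0.

3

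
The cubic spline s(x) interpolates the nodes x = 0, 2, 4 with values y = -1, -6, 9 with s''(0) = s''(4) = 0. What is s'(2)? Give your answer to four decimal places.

Let m_i = s''(x_i). Step sizes h_i = 2, 2; slopes of the chords Δ_i = (y_(i+1) - y_i)/h_i = -5/2, 15/2.
  2·m_0 + 8·m_1 + 2·m_2 = 6(Δ_1 - Δ_0) = 60
Natural end conditions: m_0 = m_2 = 0.
Solving: m_0 = 0, m_1 = 15/2, m_2 = 0.
On [2, 4], s'(x) = b_1 + 2c_1·(x - 2) + 3d_1·(x - 2)² with b_1 = Δ_1 - h_1(2m_1 + m_2)/6 = 5/2, c_1 = m_1/2 = 15/4, d_1 = (m_2 - m_1)/(6h_1) = -5/8. So s'(2) = 5/2.

2.5000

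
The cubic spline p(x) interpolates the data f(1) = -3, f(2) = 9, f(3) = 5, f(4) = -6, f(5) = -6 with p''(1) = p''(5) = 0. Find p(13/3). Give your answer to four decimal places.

-7.1706

Put M_i = p'' at the i-th knot. Here h = (1, 1, 1, 1) and Δ = (12, -4, -11, 0), so the interior equations h_(i-1)·M_(i-1) + 2(h_(i-1)+h_i)·M_i + h_i·M_(i+1) = 6(Δ_i − Δ_(i-1)) read
  1·M_0 + 4·M_1 + 1·M_2 = 6(Δ_1 - Δ_0) = -96
  1·M_1 + 4·M_2 + 1·M_3 = 6(Δ_2 - Δ_1) = -42
  1·M_2 + 4·M_3 + 1·M_4 = 6(Δ_3 - Δ_2) = 66
Natural end conditions: M_0 = M_4 = 0.
Forward elimination and back-substitution give M_0 = 0, M_1 = -603/28, M_2 = -69/7, M_3 = 531/28, M_4 = 0.
On [4, 5], p(x) = -6 - 177/28·(x - 4) + 531/56·(x - 4)² - 177/56·(x - 4)³.
With (x - 4) = 1/3: p(13/3) = -1807/252.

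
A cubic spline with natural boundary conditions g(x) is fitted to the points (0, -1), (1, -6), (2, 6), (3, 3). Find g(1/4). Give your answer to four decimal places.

With σ_i denoting the second derivative at x_i, h_i = 1, 1, 1, and Δ_i = (y_(i+1) − y_i)/h_i = -5, 12, -3:
  1·σ_0 + 4·σ_1 + 1·σ_2 = 6(Δ_1 - Δ_0) = 102
  1·σ_1 + 4·σ_2 + 1·σ_3 = 6(Δ_2 - Δ_1) = -90
Natural end conditions: σ_0 = σ_3 = 0.
Forward elimination and back-substitution give σ_0 = 0, σ_1 = 166/5, σ_2 = -154/5, σ_3 = 0.
On [0, 1], g(x) = -1 - 158/15·x + 0·x² + 83/15·x³.
With x = 1/4: g(1/4) = -227/64.

-3.5469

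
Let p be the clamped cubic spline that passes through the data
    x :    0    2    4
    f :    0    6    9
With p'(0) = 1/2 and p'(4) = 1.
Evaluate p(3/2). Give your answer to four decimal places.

4.2656

With σ_i denoting the second derivative at x_i, h_i = 2, 2, and Δ_i = (y_(i+1) − y_i)/h_i = 3, 3/2:
  2·σ_0 + 8·σ_1 + 2·σ_2 = 6(Δ_1 - Δ_0) = -9
Clamped end conditions give two more equations: 2h_0·σ_0 + h_0·σ_1 = 6(Δ_0 - p'(0)) = 15 and h_1·σ_1 + 2h_1·σ_2 = 6(p'(4) - Δ_1) = -3.
Forward elimination and back-substitution give σ_0 = 5, σ_1 = -5/2, σ_2 = 1/2.
On [0, 2], p(x) = 0 + 1/2·x + 5/2·x² - 5/8·x³.
With x = 3/2: p(3/2) = 273/64.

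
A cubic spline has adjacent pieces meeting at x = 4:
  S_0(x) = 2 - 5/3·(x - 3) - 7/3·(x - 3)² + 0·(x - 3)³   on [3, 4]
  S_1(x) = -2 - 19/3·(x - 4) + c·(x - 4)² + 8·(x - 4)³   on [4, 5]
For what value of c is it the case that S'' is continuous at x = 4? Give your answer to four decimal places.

S_0''(x) = -14/3 + 0·(x - 3), so S_0''(4) = -14/3. On the right, S_1''(4) = 2c, so c = -7/3.

-2.3333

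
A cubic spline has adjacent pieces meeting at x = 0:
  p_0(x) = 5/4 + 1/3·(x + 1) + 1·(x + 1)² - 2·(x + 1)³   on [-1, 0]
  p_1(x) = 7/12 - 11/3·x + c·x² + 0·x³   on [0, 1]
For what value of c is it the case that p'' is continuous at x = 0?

p_0''(x) = 2 - 12·(x + 1), so p_0''(0) = -10. On the right, p_1''(0) = 2c, so c = -5.

-5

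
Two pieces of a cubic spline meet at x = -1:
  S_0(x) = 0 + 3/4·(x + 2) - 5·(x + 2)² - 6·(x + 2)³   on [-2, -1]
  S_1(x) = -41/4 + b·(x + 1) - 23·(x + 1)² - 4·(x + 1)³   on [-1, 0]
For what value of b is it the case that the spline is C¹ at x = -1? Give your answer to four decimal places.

-27.2500

S_0'(x) = 3/4 - 10·(x + 2) - 18·(x + 2)², so S_0'(-1) = -109/4. On the right, S_1'(-1) = b, so b = -109/4.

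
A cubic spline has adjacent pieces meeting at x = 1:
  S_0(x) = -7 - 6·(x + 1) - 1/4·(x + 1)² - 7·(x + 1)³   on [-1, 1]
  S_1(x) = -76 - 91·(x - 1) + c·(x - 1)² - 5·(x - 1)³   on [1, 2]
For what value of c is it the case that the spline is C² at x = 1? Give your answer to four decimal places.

S_0''(x) = -1/2 - 42·(x + 1), so S_0''(1) = -169/2. On the right, S_1''(1) = 2c, so c = -169/4.

-42.2500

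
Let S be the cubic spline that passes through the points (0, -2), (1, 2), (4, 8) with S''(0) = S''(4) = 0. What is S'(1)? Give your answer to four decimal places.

3.5000

Let m_i = S''(x_i). Step sizes h_i = 1, 3; slopes of the chords Δ_i = (y_(i+1) - y_i)/h_i = 4, 2.
  1·m_0 + 8·m_1 + 3·m_2 = 6(Δ_1 - Δ_0) = -12
Natural end conditions: m_0 = m_2 = 0.
Hence m_0 = 0, m_1 = -3/2, m_2 = 0.
On [1, 4], S'(x) = b_1 + 2c_1·(x - 1) + 3d_1·(x - 1)² with b_1 = Δ_1 - h_1(2m_1 + m_2)/6 = 7/2, c_1 = m_1/2 = -3/4, d_1 = (m_2 - m_1)/(6h_1) = 1/12. So S'(1) = 7/2.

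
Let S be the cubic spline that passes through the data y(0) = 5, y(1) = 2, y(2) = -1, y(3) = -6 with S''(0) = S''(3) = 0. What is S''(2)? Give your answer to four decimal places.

With M_i denoting the second derivative at x_i, h_i = 1, 1, 1, and Δ_i = (y_(i+1) − y_i)/h_i = -3, -3, -5:
  1·M_0 + 4·M_1 + 1·M_2 = 6(Δ_1 - Δ_0) = 0
  1·M_1 + 4·M_2 + 1·M_3 = 6(Δ_2 - Δ_1) = -12
Natural end conditions: M_0 = M_3 = 0.
Solving: M_0 = 0, M_1 = 4/5, M_2 = -16/5, M_3 = 0.

-3.2000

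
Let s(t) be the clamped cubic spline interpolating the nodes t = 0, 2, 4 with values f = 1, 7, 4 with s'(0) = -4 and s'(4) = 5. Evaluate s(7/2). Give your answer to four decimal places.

Write M_i for s''(x_i). With h_i = 2, 2 and divided differences Δ_i = 3, -3/2, the continuity of s' gives the tridiagonal system
  2·M_0 + 8·M_1 + 2·M_2 = 6(Δ_1 - Δ_0) = -27
Clamped end conditions give two more equations: 2h_0·M_0 + h_0·M_1 = 6(Δ_0 - s'(0)) = 42 and h_1·M_1 + 2h_1·M_2 = 6(s'(4) - Δ_1) = 39.
Forward elimination and back-substitution give M_0 = 129/8, M_1 = -45/4, M_2 = 123/8.
On [2, 4], s(t) = 7 + 7/8·(t - 2) - 45/8·(t - 2)² + 71/32·(t - 2)³.
With (t - 2) = 3/2: s(7/2) = 805/256.

3.1445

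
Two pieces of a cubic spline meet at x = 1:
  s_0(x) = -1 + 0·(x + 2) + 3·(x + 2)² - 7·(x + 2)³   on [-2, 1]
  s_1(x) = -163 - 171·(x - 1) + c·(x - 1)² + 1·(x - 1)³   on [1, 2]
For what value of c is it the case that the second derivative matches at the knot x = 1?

-60

s_0''(x) = 6 - 42·(x + 2), so s_0''(1) = -120. On the right, s_1''(1) = 2c, so c = -60.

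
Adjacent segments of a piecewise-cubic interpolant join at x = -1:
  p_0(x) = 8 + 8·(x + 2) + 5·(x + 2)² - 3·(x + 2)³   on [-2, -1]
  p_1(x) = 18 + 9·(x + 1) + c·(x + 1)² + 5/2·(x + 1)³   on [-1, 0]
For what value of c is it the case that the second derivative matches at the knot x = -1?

-4

p_0''(x) = 10 - 18·(x + 2), so p_0''(-1) = -8. On the right, p_1''(-1) = 2c, so c = -4.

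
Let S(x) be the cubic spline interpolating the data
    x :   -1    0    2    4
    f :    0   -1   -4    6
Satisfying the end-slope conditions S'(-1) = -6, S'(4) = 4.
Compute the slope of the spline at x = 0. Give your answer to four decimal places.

Let M_i = S''(x_i). Step sizes h_i = 1, 2, 2; slopes of the chords Δ_i = (y_(i+1) - y_i)/h_i = -1, -3/2, 5.
  1·M_0 + 6·M_1 + 2·M_2 = 6(Δ_1 - Δ_0) = -3
  2·M_1 + 8·M_2 + 2·M_3 = 6(Δ_2 - Δ_1) = 39
Clamped end conditions give two more equations: 2h_0·M_0 + h_0·M_1 = 6(Δ_0 - S'(-1)) = 30 and h_2·M_2 + 2h_2·M_3 = 6(S'(4) - Δ_2) = -6.
Forward elimination and back-substitution give M_0 = 415/23, M_1 = -140/23, M_2 = 178/23, M_3 = -247/46.
On [0, 2], S'(x) = b_1 + 2c_1·x + 3d_1·x² with b_1 = Δ_1 - h_1(2M_1 + M_2)/6 = -1/46, c_1 = M_1/2 = -70/23, d_1 = (M_2 - M_1)/(6h_1) = 53/46. So S'(0) = -1/46.

-0.0217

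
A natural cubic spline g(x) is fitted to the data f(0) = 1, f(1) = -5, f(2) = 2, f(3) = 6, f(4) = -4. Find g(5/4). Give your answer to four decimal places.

-4.1967

Let σ_i = g''(x_i). Step sizes h_i = 1, 1, 1, 1; slopes of the chords Δ_i = (y_(i+1) - y_i)/h_i = -6, 7, 4, -10.
  1·σ_0 + 4·σ_1 + 1·σ_2 = 6(Δ_1 - Δ_0) = 78
  1·σ_1 + 4·σ_2 + 1·σ_3 = 6(Δ_2 - Δ_1) = -18
  1·σ_2 + 4·σ_3 + 1·σ_4 = 6(Δ_3 - Δ_2) = -84
Natural end conditions: σ_0 = σ_4 = 0.
Solving the tridiagonal system: σ_0 = 0, σ_1 = 579/28, σ_2 = -33/7, σ_3 = -555/28, σ_4 = 0.
On [1, 2], g(x) = -5 + 25/28·(x - 1) + 579/56·(x - 1)² - 237/56·(x - 1)³.
With (x - 1) = 1/4: g(5/4) = -15041/3584.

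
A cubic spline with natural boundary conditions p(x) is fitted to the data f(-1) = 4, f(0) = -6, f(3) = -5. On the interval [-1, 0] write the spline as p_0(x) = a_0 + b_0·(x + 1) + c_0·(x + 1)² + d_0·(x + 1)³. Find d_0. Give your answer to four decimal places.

Put σ_i = p'' at the i-th knot. Here h = (1, 3) and Δ = (-10, 1/3), so the interior equations h_(i-1)·σ_(i-1) + 2(h_(i-1)+h_i)·σ_i + h_i·σ_(i+1) = 6(Δ_i − Δ_(i-1)) read
  1·σ_0 + 8·σ_1 + 3·σ_2 = 6(Δ_1 - Δ_0) = 62
Natural end conditions: σ_0 = σ_2 = 0.
Forward elimination and back-substitution give σ_0 = 0, σ_1 = 31/4, σ_2 = 0.
On [-1, 0], with p_0(x) = a_0 + b_0·(x + 1) + c_0·(x + 1)² + d_0·(x + 1)³: c_0 = σ_0/2 = 0, d_0 = (σ_1 - σ_0)/(6h_0) = 31/24, b_0 = Δ_0 - h_0(2σ_0 + σ_1)/6 = -271/24.

1.2917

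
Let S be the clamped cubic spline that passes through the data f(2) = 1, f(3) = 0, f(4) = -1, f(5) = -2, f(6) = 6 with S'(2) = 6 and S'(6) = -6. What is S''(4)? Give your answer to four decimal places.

Put σ_i = S'' at the i-th knot. Here h = (1, 1, 1, 1) and Δ = (-1, -1, -1, 8), so the interior equations h_(i-1)·σ_(i-1) + 2(h_(i-1)+h_i)·σ_i + h_i·σ_(i+1) = 6(Δ_i − Δ_(i-1)) read
  1·σ_0 + 4·σ_1 + 1·σ_2 = 6(Δ_1 - Δ_0) = 0
  1·σ_1 + 4·σ_2 + 1·σ_3 = 6(Δ_2 - Δ_1) = 0
  1·σ_2 + 4·σ_3 + 1·σ_4 = 6(Δ_3 - Δ_2) = 54
Clamped end conditions give two more equations: 2h_0·σ_0 + h_0·σ_1 = 6(Δ_0 - S'(2)) = -42 and h_3·σ_3 + 2h_3·σ_4 = 6(S'(6) - Δ_3) = -84.
Forward elimination and back-substitution give σ_0 = -711/28, σ_1 = 123/14, σ_2 = -39/4, σ_3 = 423/14, σ_4 = -1599/28.

-9.7500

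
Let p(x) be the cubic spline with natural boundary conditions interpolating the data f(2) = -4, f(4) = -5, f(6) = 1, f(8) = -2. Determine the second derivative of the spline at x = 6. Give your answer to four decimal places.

-4.3000

With m_i denoting the second derivative at x_i, h_i = 2, 2, 2, and Δ_i = (y_(i+1) − y_i)/h_i = -1/2, 3, -3/2:
  2·m_0 + 8·m_1 + 2·m_2 = 6(Δ_1 - Δ_0) = 21
  2·m_1 + 8·m_2 + 2·m_3 = 6(Δ_2 - Δ_1) = -27
Natural end conditions: m_0 = m_3 = 0.
Hence m_0 = 0, m_1 = 37/10, m_2 = -43/10, m_3 = 0.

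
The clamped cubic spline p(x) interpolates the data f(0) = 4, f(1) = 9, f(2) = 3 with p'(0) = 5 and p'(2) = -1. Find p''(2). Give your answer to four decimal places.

28.5000

Write M_i for p''(x_i). With h_i = 1, 1 and divided differences Δ_i = 5, -6, the continuity of p' gives the tridiagonal system
  1·M_0 + 4·M_1 + 1·M_2 = 6(Δ_1 - Δ_0) = -66
Clamped end conditions give two more equations: 2h_0·M_0 + h_0·M_1 = 6(Δ_0 - p'(0)) = 0 and h_1·M_1 + 2h_1·M_2 = 6(p'(2) - Δ_1) = 30.
Forward elimination and back-substitution give M_0 = 27/2, M_1 = -27, M_2 = 57/2.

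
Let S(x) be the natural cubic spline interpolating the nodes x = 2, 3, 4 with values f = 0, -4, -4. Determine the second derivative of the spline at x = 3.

6

With m_i denoting the second derivative at x_i, h_i = 1, 1, and Δ_i = (y_(i+1) − y_i)/h_i = -4, 0:
  1·m_0 + 4·m_1 + 1·m_2 = 6(Δ_1 - Δ_0) = 24
Natural end conditions: m_0 = m_2 = 0.
Solving the tridiagonal system: m_0 = 0, m_1 = 6, m_2 = 0.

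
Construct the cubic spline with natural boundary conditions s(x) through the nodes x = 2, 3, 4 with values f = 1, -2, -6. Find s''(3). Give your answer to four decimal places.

-1.5000

Put σ_i = s'' at the i-th knot. Here h = (1, 1) and Δ = (-3, -4), so the interior equations h_(i-1)·σ_(i-1) + 2(h_(i-1)+h_i)·σ_i + h_i·σ_(i+1) = 6(Δ_i − Δ_(i-1)) read
  1·σ_0 + 4·σ_1 + 1·σ_2 = 6(Δ_1 - Δ_0) = -6
Natural end conditions: σ_0 = σ_2 = 0.
Solving: σ_0 = 0, σ_1 = -3/2, σ_2 = 0.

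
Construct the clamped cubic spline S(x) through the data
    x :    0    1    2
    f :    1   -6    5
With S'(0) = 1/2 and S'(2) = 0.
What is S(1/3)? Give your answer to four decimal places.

-0.9537

With m_i denoting the second derivative at x_i, h_i = 1, 1, and Δ_i = (y_(i+1) − y_i)/h_i = -7, 11:
  1·m_0 + 4·m_1 + 1·m_2 = 6(Δ_1 - Δ_0) = 108
Clamped end conditions give two more equations: 2h_0·m_0 + h_0·m_1 = 6(Δ_0 - S'(0)) = -45 and h_1·m_1 + 2h_1·m_2 = 6(S'(2) - Δ_1) = -66.
Solving: m_0 = -199/4, m_1 = 109/2, m_2 = -241/4.
On [0, 1], S(x) = 1 + 1/2·x - 199/8·x² + 139/8·x³.
With x = 1/3: S(1/3) = -103/108.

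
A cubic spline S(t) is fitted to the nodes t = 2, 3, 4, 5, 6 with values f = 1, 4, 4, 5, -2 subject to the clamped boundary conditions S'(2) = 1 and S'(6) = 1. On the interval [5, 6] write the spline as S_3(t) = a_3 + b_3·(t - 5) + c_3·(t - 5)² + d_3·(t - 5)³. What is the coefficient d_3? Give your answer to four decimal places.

Put σ_i = S'' at the i-th knot. Here h = (1, 1, 1, 1) and Δ = (3, 0, 1, -7), so the interior equations h_(i-1)·σ_(i-1) + 2(h_(i-1)+h_i)·σ_i + h_i·σ_(i+1) = 6(Δ_i − Δ_(i-1)) read
  1·σ_0 + 4·σ_1 + 1·σ_2 = 6(Δ_1 - Δ_0) = -18
  1·σ_1 + 4·σ_2 + 1·σ_3 = 6(Δ_2 - Δ_1) = 6
  1·σ_2 + 4·σ_3 + 1·σ_4 = 6(Δ_3 - Δ_2) = -48
Clamped end conditions give two more equations: 2h_0·σ_0 + h_0·σ_1 = 6(Δ_0 - S'(2)) = 12 and h_3·σ_3 + 2h_3·σ_4 = 6(S'(6) - Δ_3) = 48.
Solving the tridiagonal system: σ_0 = 303/28, σ_1 = -135/14, σ_2 = 39/4, σ_3 = -327/14, σ_4 = 999/28.
On [5, 6], with S_3(t) = a_3 + b_3·(t - 5) + c_3·(t - 5)² + d_3·(t - 5)³: c_3 = σ_3/2 = -327/28, d_3 = (σ_4 - σ_3)/(6h_3) = 551/56, b_3 = Δ_3 - h_3(2σ_3 + σ_4)/6 = -289/56.

9.8393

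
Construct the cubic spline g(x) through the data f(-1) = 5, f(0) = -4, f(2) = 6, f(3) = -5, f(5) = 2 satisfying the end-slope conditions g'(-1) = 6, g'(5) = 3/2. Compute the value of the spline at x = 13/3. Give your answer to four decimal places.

-1.4421

Write M_i for g''(x_i). With h_i = 1, 2, 1, 2 and divided differences Δ_i = -9, 5, -11, 7/2, the continuity of g' gives the tridiagonal system
  1·M_0 + 6·M_1 + 2·M_2 = 6(Δ_1 - Δ_0) = 84
  2·M_1 + 6·M_2 + 1·M_3 = 6(Δ_2 - Δ_1) = -96
  1·M_2 + 6·M_3 + 2·M_4 = 6(Δ_3 - Δ_2) = 87
Clamped end conditions give two more equations: 2h_0·M_0 + h_0·M_1 = 6(Δ_0 - g'(-1)) = -90 and h_3·M_3 + 2h_3·M_4 = 6(g'(5) - Δ_3) = -12.
Solving the tridiagonal system: M_0 = -1938/31, M_1 = 1086/31, M_2 = -987/31, M_3 = 774/31, M_4 = -480/31.
On [3, 5], g(x) = -5 - 495/62·(x - 3) + 387/31·(x - 3)² - 209/62·(x - 3)³.
With (x - 3) = 4/3: g(13/3) = -1207/837.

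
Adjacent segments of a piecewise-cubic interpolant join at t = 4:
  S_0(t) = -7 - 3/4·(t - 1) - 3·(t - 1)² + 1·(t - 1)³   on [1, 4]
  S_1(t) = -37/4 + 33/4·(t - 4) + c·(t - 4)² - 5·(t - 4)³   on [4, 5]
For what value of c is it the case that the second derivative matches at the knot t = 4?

6

S_0''(t) = -6 + 6·(t - 1), so S_0''(4) = 12. On the right, S_1''(4) = 2c, so c = 6.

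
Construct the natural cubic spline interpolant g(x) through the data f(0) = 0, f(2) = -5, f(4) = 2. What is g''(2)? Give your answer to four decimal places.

4.5000

Let M_i = g''(x_i). Step sizes h_i = 2, 2; slopes of the chords Δ_i = (y_(i+1) - y_i)/h_i = -5/2, 7/2.
  2·M_0 + 8·M_1 + 2·M_2 = 6(Δ_1 - Δ_0) = 36
Natural end conditions: M_0 = M_2 = 0.
Hence M_0 = 0, M_1 = 9/2, M_2 = 0.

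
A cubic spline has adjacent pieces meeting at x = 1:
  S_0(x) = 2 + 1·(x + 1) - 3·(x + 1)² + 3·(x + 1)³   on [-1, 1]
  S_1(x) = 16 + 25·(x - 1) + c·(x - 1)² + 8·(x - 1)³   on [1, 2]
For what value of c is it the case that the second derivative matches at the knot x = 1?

S_0''(x) = -6 + 18·(x + 1), so S_0''(1) = 30. On the right, S_1''(1) = 2c, so c = 15.

15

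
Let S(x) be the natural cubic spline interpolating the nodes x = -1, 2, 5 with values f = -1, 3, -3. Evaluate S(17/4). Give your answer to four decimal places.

-0.9141

With M_i denoting the second derivative at x_i, h_i = 3, 3, and Δ_i = (y_(i+1) − y_i)/h_i = 4/3, -2:
  3·M_0 + 12·M_1 + 3·M_2 = 6(Δ_1 - Δ_0) = -20
Natural end conditions: M_0 = M_2 = 0.
Solving the tridiagonal system: M_0 = 0, M_1 = -5/3, M_2 = 0.
On [2, 5], S(x) = 3 - 1/3·(x - 2) - 5/6·(x - 2)² + 5/54·(x - 2)³.
With (x - 2) = 9/4: S(17/4) = -117/128.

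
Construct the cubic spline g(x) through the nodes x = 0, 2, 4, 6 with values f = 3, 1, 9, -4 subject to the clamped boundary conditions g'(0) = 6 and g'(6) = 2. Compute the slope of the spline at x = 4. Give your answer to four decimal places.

Let σ_i = g''(x_i). Step sizes h_i = 2, 2, 2; slopes of the chords Δ_i = (y_(i+1) - y_i)/h_i = -1, 4, -13/2.
  2·σ_0 + 8·σ_1 + 2·σ_2 = 6(Δ_1 - Δ_0) = 30
  2·σ_1 + 8·σ_2 + 2·σ_3 = 6(Δ_2 - Δ_1) = -63
Clamped end conditions give two more equations: 2h_0·σ_0 + h_0·σ_1 = 6(Δ_0 - g'(0)) = -42 and h_2·σ_2 + 2h_2·σ_3 = 6(g'(6) - Δ_2) = 51.
Solving: σ_0 = -493/30, σ_1 = 178/15, σ_2 = -481/30, σ_3 = 623/30.
On [4, 6], g'(x) = b_2 + 2c_2·(x - 4) + 3d_2·(x - 4)² with b_2 = Δ_2 - h_2(2σ_2 + σ_3)/6 = -41/15, c_2 = σ_2/2 = -481/60, d_2 = (σ_3 - σ_2)/(6h_2) = 46/15. So g'(4) = -41/15.

-2.7333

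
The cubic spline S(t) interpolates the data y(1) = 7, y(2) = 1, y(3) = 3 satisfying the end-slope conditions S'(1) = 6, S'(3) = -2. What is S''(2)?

Put M_i = S'' at the i-th knot. Here h = (1, 1) and Δ = (-6, 2), so the interior equations h_(i-1)·M_(i-1) + 2(h_(i-1)+h_i)·M_i + h_i·M_(i+1) = 6(Δ_i − Δ_(i-1)) read
  1·M_0 + 4·M_1 + 1·M_2 = 6(Δ_1 - Δ_0) = 48
Clamped end conditions give two more equations: 2h_0·M_0 + h_0·M_1 = 6(Δ_0 - S'(1)) = -72 and h_1·M_1 + 2h_1·M_2 = 6(S'(3) - Δ_1) = -24.
Solving the tridiagonal system: M_0 = -52, M_1 = 32, M_2 = -28.

32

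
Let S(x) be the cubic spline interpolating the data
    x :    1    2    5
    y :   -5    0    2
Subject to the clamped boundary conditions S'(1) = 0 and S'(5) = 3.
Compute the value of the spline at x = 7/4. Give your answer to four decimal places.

-1.5547

With σ_i denoting the second derivative at x_i, h_i = 1, 3, and Δ_i = (y_(i+1) − y_i)/h_i = 5, 2/3:
  1·σ_0 + 8·σ_1 + 3·σ_2 = 6(Δ_1 - Δ_0) = -26
Clamped end conditions give two more equations: 2h_0·σ_0 + h_0·σ_1 = 6(Δ_0 - S'(1)) = 30 and h_1·σ_1 + 2h_1·σ_2 = 6(S'(5) - Δ_1) = 14.
Solving the tridiagonal system: σ_0 = 19, σ_1 = -8, σ_2 = 19/3.
On [1, 2], S(x) = -5 + 0·(x - 1) + 19/2·(x - 1)² - 9/2·(x - 1)³.
With (x - 1) = 3/4: S(7/4) = -199/128.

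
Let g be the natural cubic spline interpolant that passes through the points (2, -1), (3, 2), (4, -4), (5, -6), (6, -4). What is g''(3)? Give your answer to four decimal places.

-15.7500

With M_i denoting the second derivative at x_i, h_i = 1, 1, 1, 1, and Δ_i = (y_(i+1) − y_i)/h_i = 3, -6, -2, 2:
  1·M_0 + 4·M_1 + 1·M_2 = 6(Δ_1 - Δ_0) = -54
  1·M_1 + 4·M_2 + 1·M_3 = 6(Δ_2 - Δ_1) = 24
  1·M_2 + 4·M_3 + 1·M_4 = 6(Δ_3 - Δ_2) = 24
Natural end conditions: M_0 = M_4 = 0.
Hence M_0 = 0, M_1 = -63/4, M_2 = 9, M_3 = 15/4, M_4 = 0.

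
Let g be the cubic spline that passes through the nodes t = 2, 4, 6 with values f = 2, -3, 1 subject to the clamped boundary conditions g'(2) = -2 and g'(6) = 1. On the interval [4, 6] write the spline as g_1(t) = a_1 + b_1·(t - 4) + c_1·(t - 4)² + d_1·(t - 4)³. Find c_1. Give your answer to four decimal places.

2.6250

Put M_i = g'' at the i-th knot. Here h = (2, 2) and Δ = (-5/2, 2), so the interior equations h_(i-1)·M_(i-1) + 2(h_(i-1)+h_i)·M_i + h_i·M_(i+1) = 6(Δ_i − Δ_(i-1)) read
  2·M_0 + 8·M_1 + 2·M_2 = 6(Δ_1 - Δ_0) = 27
Clamped end conditions give two more equations: 2h_0·M_0 + h_0·M_1 = 6(Δ_0 - g'(2)) = -3 and h_1·M_1 + 2h_1·M_2 = 6(g'(6) - Δ_1) = -6.
Solving: M_0 = -27/8, M_1 = 21/4, M_2 = -33/8.
On [4, 6], with g_1(t) = a_1 + b_1·(t - 4) + c_1·(t - 4)² + d_1·(t - 4)³: c_1 = M_1/2 = 21/8, d_1 = (M_2 - M_1)/(6h_1) = -25/32, b_1 = Δ_1 - h_1(2M_1 + M_2)/6 = -1/8.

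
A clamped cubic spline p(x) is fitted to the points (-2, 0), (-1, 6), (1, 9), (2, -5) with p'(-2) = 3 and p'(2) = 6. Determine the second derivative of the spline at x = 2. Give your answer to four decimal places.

Write σ_i for p''(x_i). With h_i = 1, 2, 1 and divided differences Δ_i = 6, 3/2, -14, the continuity of p' gives the tridiagonal system
  1·σ_0 + 6·σ_1 + 2·σ_2 = 6(Δ_1 - Δ_0) = -27
  2·σ_1 + 6·σ_2 + 1·σ_3 = 6(Δ_2 - Δ_1) = -93
Clamped end conditions give two more equations: 2h_0·σ_0 + h_0·σ_1 = 6(Δ_0 - p'(-2)) = 18 and h_2·σ_2 + 2h_2·σ_3 = 6(p'(2) - Δ_2) = 120.
Forward elimination and back-substitution give σ_0 = 243/35, σ_1 = 144/35, σ_2 = -1026/35, σ_3 = 2613/35.

74.6571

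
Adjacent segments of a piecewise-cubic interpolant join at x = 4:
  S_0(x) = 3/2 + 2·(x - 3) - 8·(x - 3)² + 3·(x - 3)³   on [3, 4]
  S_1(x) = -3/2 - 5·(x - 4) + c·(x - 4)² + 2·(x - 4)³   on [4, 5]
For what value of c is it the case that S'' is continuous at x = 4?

S_0''(x) = -16 + 18·(x - 3), so S_0''(4) = 2. On the right, S_1''(4) = 2c, so c = 1.

1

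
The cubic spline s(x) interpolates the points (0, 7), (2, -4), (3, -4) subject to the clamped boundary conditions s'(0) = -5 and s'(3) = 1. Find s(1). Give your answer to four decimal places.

Put M_i = s'' at the i-th knot. Here h = (2, 1) and Δ = (-11/2, 0), so the interior equations h_(i-1)·M_(i-1) + 2(h_(i-1)+h_i)·M_i + h_i·M_(i+1) = 6(Δ_i − Δ_(i-1)) read
  2·M_0 + 6·M_1 + 1·M_2 = 6(Δ_1 - Δ_0) = 33
Clamped end conditions give two more equations: 2h_0·M_0 + h_0·M_1 = 6(Δ_0 - s'(0)) = -3 and h_1·M_1 + 2h_1·M_2 = 6(s'(3) - Δ_1) = 6.
Solving: M_0 = -17/4, M_1 = 7, M_2 = -1/2.
On [0, 2], s(x) = 7 - 5·x - 17/8·x² + 15/16·x³.
With x = 1: s(1) = 13/16.

0.8125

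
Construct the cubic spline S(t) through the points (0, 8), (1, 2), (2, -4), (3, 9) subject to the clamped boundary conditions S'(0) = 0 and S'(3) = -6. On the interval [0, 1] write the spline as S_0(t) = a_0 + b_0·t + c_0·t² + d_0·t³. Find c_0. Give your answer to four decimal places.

Write m_i for S''(x_i). With h_i = 1, 1, 1 and divided differences Δ_i = -6, -6, 13, the continuity of S' gives the tridiagonal system
  1·m_0 + 4·m_1 + 1·m_2 = 6(Δ_1 - Δ_0) = 0
  1·m_1 + 4·m_2 + 1·m_3 = 6(Δ_2 - Δ_1) = 114
Clamped end conditions give two more equations: 2h_0·m_0 + h_0·m_1 = 6(Δ_0 - S'(0)) = -36 and h_2·m_2 + 2h_2·m_3 = 6(S'(3) - Δ_2) = -114.
Hence m_0 = -66/5, m_1 = -48/5, m_2 = 258/5, m_3 = -414/5.
On [0, 1], with S_0(t) = a_0 + b_0·t + c_0·t² + d_0·t³: c_0 = m_0/2 = -33/5, d_0 = (m_1 - m_0)/(6h_0) = 3/5, b_0 = Δ_0 - h_0(2m_0 + m_1)/6 = 0.

-6.6000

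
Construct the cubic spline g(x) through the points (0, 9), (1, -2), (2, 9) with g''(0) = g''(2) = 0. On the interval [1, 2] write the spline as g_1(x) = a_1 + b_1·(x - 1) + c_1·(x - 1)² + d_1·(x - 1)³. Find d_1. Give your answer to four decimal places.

-5.5000

Write M_i for g''(x_i). With h_i = 1, 1 and divided differences Δ_i = -11, 11, the continuity of g' gives the tridiagonal system
  1·M_0 + 4·M_1 + 1·M_2 = 6(Δ_1 - Δ_0) = 132
Natural end conditions: M_0 = M_2 = 0.
Solving the tridiagonal system: M_0 = 0, M_1 = 33, M_2 = 0.
On [1, 2], with g_1(x) = a_1 + b_1·(x - 1) + c_1·(x - 1)² + d_1·(x - 1)³: c_1 = M_1/2 = 33/2, d_1 = (M_2 - M_1)/(6h_1) = -11/2, b_1 = Δ_1 - h_1(2M_1 + M_2)/6 = 0.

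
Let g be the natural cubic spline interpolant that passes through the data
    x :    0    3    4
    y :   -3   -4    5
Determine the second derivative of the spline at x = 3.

Put M_i = g'' at the i-th knot. Here h = (3, 1) and Δ = (-1/3, 9), so the interior equations h_(i-1)·M_(i-1) + 2(h_(i-1)+h_i)·M_i + h_i·M_(i+1) = 6(Δ_i − Δ_(i-1)) read
  3·M_0 + 8·M_1 + 1·M_2 = 6(Δ_1 - Δ_0) = 56
Natural end conditions: M_0 = M_2 = 0.
Hence M_0 = 0, M_1 = 7, M_2 = 0.

7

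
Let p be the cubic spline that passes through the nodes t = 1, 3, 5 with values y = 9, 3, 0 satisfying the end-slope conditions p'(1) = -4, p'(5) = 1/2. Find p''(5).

3

Write m_i for p''(x_i). With h_i = 2, 2 and divided differences Δ_i = -3, -3/2, the continuity of p' gives the tridiagonal system
  2·m_0 + 8·m_1 + 2·m_2 = 6(Δ_1 - Δ_0) = 9
Clamped end conditions give two more equations: 2h_0·m_0 + h_0·m_1 = 6(Δ_0 - p'(1)) = 6 and h_1·m_1 + 2h_1·m_2 = 6(p'(5) - Δ_1) = 12.
Solving: m_0 = 3/2, m_1 = 0, m_2 = 3.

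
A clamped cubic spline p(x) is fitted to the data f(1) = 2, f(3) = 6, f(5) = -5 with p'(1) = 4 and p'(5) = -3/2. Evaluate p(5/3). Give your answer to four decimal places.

4.7037

Write m_i for p''(x_i). With h_i = 2, 2 and divided differences Δ_i = 2, -11/2, the continuity of p' gives the tridiagonal system
  2·m_0 + 8·m_1 + 2·m_2 = 6(Δ_1 - Δ_0) = -45
Clamped end conditions give two more equations: 2h_0·m_0 + h_0·m_1 = 6(Δ_0 - p'(1)) = -12 and h_1·m_1 + 2h_1·m_2 = 6(p'(5) - Δ_1) = 24.
Solving: m_0 = 5/4, m_1 = -17/2, m_2 = 41/4.
On [1, 3], p(x) = 2 + 4·(x - 1) + 5/8·(x - 1)² - 13/16·(x - 1)³.
With (x - 1) = 2/3: p(5/3) = 127/27.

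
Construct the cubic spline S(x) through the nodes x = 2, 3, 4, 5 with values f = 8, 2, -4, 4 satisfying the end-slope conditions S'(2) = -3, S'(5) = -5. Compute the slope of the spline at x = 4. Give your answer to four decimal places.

Write m_i for S''(x_i). With h_i = 1, 1, 1 and divided differences Δ_i = -6, -6, 8, the continuity of S' gives the tridiagonal system
  1·m_0 + 4·m_1 + 1·m_2 = 6(Δ_1 - Δ_0) = 0
  1·m_1 + 4·m_2 + 1·m_3 = 6(Δ_2 - Δ_1) = 84
Clamped end conditions give two more equations: 2h_0·m_0 + h_0·m_1 = 6(Δ_0 - S'(2)) = -18 and h_2·m_2 + 2h_2·m_3 = 6(S'(5) - Δ_2) = -78.
Solving: m_0 = -74/15, m_1 = -122/15, m_2 = 562/15, m_3 = -866/15.
On [4, 5], S'(x) = b_2 + 2c_2·(x - 4) + 3d_2·(x - 4)² with b_2 = Δ_2 - h_2(2m_2 + m_3)/6 = 77/15, c_2 = m_2/2 = 281/15, d_2 = (m_3 - m_2)/(6h_2) = -238/15. So S'(4) = 77/15.

5.1333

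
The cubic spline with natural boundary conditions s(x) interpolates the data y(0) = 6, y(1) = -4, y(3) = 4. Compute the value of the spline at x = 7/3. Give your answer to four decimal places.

-1.4321

With M_i denoting the second derivative at x_i, h_i = 1, 2, and Δ_i = (y_(i+1) − y_i)/h_i = -10, 4:
  1·M_0 + 6·M_1 + 2·M_2 = 6(Δ_1 - Δ_0) = 84
Natural end conditions: M_0 = M_2 = 0.
Solving the tridiagonal system: M_0 = 0, M_1 = 14, M_2 = 0.
On [1, 3], s(x) = -4 - 16/3·(x - 1) + 7·(x - 1)² - 7/6·(x - 1)³.
With (x - 1) = 4/3: s(7/3) = -116/81.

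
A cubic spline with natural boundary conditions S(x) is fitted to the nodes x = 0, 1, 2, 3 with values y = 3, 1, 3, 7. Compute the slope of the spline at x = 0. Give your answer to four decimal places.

With m_i denoting the second derivative at x_i, h_i = 1, 1, 1, and Δ_i = (y_(i+1) − y_i)/h_i = -2, 2, 4:
  1·m_0 + 4·m_1 + 1·m_2 = 6(Δ_1 - Δ_0) = 24
  1·m_1 + 4·m_2 + 1·m_3 = 6(Δ_2 - Δ_1) = 12
Natural end conditions: m_0 = m_3 = 0.
Solving the tridiagonal system: m_0 = 0, m_1 = 28/5, m_2 = 8/5, m_3 = 0.
On [0, 1], S'(x) = b_0 + 2c_0·x + 3d_0·x² with b_0 = Δ_0 - h_0(2m_0 + m_1)/6 = -44/15, c_0 = m_0/2 = 0, d_0 = (m_1 - m_0)/(6h_0) = 14/15. So S'(0) = -44/15.

-2.9333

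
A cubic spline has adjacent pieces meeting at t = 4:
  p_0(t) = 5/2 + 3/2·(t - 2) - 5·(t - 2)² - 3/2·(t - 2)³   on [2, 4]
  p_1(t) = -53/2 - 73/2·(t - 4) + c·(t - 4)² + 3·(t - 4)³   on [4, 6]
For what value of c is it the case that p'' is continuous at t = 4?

-14

p_0''(t) = -10 - 9·(t - 2), so p_0''(4) = -28. On the right, p_1''(4) = 2c, so c = -14.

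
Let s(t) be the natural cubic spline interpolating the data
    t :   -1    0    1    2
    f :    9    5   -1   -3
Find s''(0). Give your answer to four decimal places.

Put m_i = s'' at the i-th knot. Here h = (1, 1, 1) and Δ = (-4, -6, -2), so the interior equations h_(i-1)·m_(i-1) + 2(h_(i-1)+h_i)·m_i + h_i·m_(i+1) = 6(Δ_i − Δ_(i-1)) read
  1·m_0 + 4·m_1 + 1·m_2 = 6(Δ_1 - Δ_0) = -12
  1·m_1 + 4·m_2 + 1·m_3 = 6(Δ_2 - Δ_1) = 24
Natural end conditions: m_0 = m_3 = 0.
Hence m_0 = 0, m_1 = -24/5, m_2 = 36/5, m_3 = 0.

-4.8000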